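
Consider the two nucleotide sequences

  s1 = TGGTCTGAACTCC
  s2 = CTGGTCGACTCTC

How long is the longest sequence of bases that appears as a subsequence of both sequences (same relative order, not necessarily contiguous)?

11

One common subsequence of length 11: T [1,2], then G [2,3], then G [3,4], then T [4,5], then C [5,6], then G [7,7], then A [9,8], then C [10,9], then T [11,10], then C [12,11], then C [13,13]. dp[13][13] = 11 confirms this is the maximum.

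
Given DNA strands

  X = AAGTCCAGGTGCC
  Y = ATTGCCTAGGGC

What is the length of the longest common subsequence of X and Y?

9

Pick A at X[1]=Y[1], G at X[3]=Y[4], C at X[5]=Y[5], C at X[6]=Y[6], A at X[7]=Y[8], G at X[8]=Y[9], G at X[9]=Y[10], G at X[11]=Y[11], C at X[13]=Y[12]; all 9 bases appear in both, in order, and the DP table's final entry dp[13][12] is also 9, so no common subsequence is longer.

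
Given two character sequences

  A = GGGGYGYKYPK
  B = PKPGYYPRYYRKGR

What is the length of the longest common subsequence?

5

Taking G (A #1, B #4) → Y (A #5, B #6) → Y (A #7, B #9) → Y (A #9, B #10) → K (A #11, B #12) gives a common subsequence of length 5. Since dp[11][14] = 5, nothing longer is possible.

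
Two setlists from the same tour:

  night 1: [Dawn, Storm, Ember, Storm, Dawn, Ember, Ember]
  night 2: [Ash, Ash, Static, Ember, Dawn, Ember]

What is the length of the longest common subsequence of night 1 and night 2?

3

Match Ember at night 1[3]=night 2[4], Dawn at night 1[5]=night 2[5], Ember at night 1[7]=night 2[6] — 3 songs in the same relative order in both, and the DP table's final entry dp[7][6] is also 3, so no common subsequence is longer.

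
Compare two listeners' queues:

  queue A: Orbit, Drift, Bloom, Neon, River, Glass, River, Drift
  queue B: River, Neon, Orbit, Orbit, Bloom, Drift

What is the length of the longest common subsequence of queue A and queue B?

3

Pick Orbit [1,4], Bloom [3,5], Drift [8,6]; all 3 songs appear in both, in order, and the DP table's final entry dp[8][6] is also 3, so no common subsequence is longer.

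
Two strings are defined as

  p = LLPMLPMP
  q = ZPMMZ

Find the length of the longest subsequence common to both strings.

3

Let dp[i][j] be the LCS length of the first i characters of p and the first j characters of q. dp[i][j] = dp[i-1][j-1]+1 when the i-th and j-th characters match, else max(dp[i-1][j], dp[i][j-1]).
    ·  Z  P  M  M  Z
 ·  0  0  0  0  0  0
 L  0  0  0  0  0  0
 L  0  0  0  0  0  0
 P  0  0  1  1  1  1
 M  0  0  1  2  2  2
 L  0  0  1  2  2  2
 P  0  0  1  2  2  2
 M  0  0  1  2  3  3
 P  0  0  1  2  3  3
dp[8][5] = 3. One LCS (by backtracking along matches): PMM.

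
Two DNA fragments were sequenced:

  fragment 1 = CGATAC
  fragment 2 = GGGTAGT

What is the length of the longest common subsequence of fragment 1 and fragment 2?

3

Match G at fragment 1[2]=fragment 2[3], then A at fragment 1[3]=fragment 2[5], then T at fragment 1[4]=fragment 2[7] — 3 bases in the same relative order in both, and the DP table's final entry dp[6][7] is also 3, so no common subsequence is longer.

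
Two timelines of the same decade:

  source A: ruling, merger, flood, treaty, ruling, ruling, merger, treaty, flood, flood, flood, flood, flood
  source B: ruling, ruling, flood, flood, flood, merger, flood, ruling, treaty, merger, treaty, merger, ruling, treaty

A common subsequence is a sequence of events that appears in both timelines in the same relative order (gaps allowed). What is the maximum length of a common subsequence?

Pick ruling at source A[1]=source B[2] → merger at source A[2]=source B[6] → flood at source A[3]=source B[7] → treaty at source A[4]=source B[11] → ruling at source A[6]=source B[13] → treaty at source A[8]=source B[14]; all 6 events appear in both, in order. The LCS DP gives dp[13][14] = 6, so this is optimal.

6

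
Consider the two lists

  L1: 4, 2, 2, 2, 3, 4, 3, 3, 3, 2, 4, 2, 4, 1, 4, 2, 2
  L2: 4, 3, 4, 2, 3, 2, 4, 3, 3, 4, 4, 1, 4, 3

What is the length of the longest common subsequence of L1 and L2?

Taking 4 at L1[1]=L2[3]; then 2 at L1[2]=L2[4]; then 2 at L1[4]=L2[6]; then 4 at L1[6]=L2[7]; then 3 at L1[8]=L2[8]; then 3 at L1[9]=L2[9]; then 4 at L1[11]=L2[10]; then 4 at L1[13]=L2[11]; then 1 at L1[14]=L2[12]; then 4 at L1[15]=L2[13] gives a common subsequence of length 10. Since dp[17][14] = 10, nothing longer is possible.

10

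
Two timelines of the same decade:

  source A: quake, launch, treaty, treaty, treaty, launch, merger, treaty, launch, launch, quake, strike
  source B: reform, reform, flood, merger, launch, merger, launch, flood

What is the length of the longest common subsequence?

One common subsequence of length 3: launch [6,5] → merger [7,6] → launch [9,7]. Since dp[12][8] = 3, nothing longer is possible.

3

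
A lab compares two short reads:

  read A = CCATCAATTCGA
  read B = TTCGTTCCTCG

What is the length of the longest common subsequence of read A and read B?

Taking C [1,3]; then C [2,7]; then C [5,8]; then T [9,9]; then C [10,10]; then G [11,11] gives a common subsequence of length 6. Since dp[12][11] = 6, nothing longer is possible.

6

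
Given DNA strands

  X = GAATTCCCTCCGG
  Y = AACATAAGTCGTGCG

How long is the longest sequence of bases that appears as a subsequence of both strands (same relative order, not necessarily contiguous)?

8

One common subsequence of length 8: A (X #2, Y #2); then A (X #3, Y #4); then T (X #4, Y #5); then T (X #5, Y #9); then C (X #6, Y #10); then T (X #9, Y #12); then C (X #11, Y #14); then G (X #13, Y #15). dp[13][15] = 8 confirms this is the maximum.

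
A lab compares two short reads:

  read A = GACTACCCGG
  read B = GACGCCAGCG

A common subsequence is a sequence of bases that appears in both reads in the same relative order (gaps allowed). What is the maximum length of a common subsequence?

Taking G [1,1], A [2,2], C [3,3], C [6,5], C [7,6], C [8,9], G [10,10] gives a common subsequence of length 7. The LCS DP gives dp[10][10] = 7, so this is optimal.

7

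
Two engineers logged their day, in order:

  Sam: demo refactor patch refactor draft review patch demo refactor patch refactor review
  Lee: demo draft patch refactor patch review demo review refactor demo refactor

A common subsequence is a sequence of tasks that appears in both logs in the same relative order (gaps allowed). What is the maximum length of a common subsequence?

7

Taking demo at Sam[1]=Lee[1]; then refactor at Sam[2]=Lee[4]; then patch at Sam[3]=Lee[5]; then review at Sam[6]=Lee[6]; then demo at Sam[8]=Lee[7]; then refactor at Sam[9]=Lee[9]; then refactor at Sam[11]=Lee[11] gives a common subsequence of length 7. Since dp[12][11] = 7, nothing longer is possible.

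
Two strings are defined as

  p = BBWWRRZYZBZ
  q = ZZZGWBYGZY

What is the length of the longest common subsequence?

4

Let dp[i][j] be the LCS length of the first i characters of p and the first j characters of q. dp[i][j] = dp[i-1][j-1]+1 when the i-th and j-th characters match, else max(dp[i-1][j], dp[i][j-1]).
    ·  Z  Z  Z  G  W  B  Y  G  Z  Y
 ·  0  0  0  0  0  0  0  0  0  0  0
 B  0  0  0  0  0  0  1  1  1  1  1
 B  0  0  0  0  0  0  1  1  1  1  1
 W  0  0  0  0  0  1  1  1  1  1  1
 W  0  0  0  0  0  1  1  1  1  1  1
 R  0  0  0  0  0  1  1  1  1  1  1
 R  0  0  0  0  0  1  1  1  1  1  1
 Z  0  1  1  1  1  1  1  1  1  2  2
 Y  0  1  1  1  1  1  1  2  2  2  3
 Z  0  1  2  2  2  2  2  2  2  3  3
 B  0  1  2  2  2  2  3  3  3  3  3
 Z  0  1  2  3  3  3  3  3  3  4  4
dp[11][10] = 4. One LCS (by backtracking along matches): ZZBZ.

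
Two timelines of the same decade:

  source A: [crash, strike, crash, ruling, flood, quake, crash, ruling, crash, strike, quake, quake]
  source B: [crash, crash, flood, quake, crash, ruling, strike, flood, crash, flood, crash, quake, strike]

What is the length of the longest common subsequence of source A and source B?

Taking crash (source A #1, source B #1), crash (source A #3, source B #2), flood (source A #5, source B #3), quake (source A #6, source B #4), crash (source A #7, source B #5), ruling (source A #8, source B #6), crash (source A #9, source B #11), strike (source A #10, source B #13) gives a common subsequence of length 8. The LCS DP gives dp[12][13] = 8, so this is optimal.

8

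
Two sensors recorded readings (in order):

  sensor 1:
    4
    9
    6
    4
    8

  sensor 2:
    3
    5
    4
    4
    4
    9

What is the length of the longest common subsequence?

2

Taking 4 (sensor 1 #1, sensor 2 #5), 9 (sensor 1 #2, sensor 2 #6) gives a common subsequence of length 2. The LCS DP gives dp[5][6] = 2, so this is optimal.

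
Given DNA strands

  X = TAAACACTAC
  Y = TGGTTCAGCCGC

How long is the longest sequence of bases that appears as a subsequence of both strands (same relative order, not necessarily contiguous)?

5

Let dp[i][j] be the LCS length of the first i bases of X and the first j bases of Y. dp[i][j] = dp[i-1][j-1]+1 when the i-th and j-th bases match, else max(dp[i-1][j], dp[i][j-1]).
    ·  T  G  G  T  T  C  A  G  C  C  G  C
 ·  0  0  0  0  0  0  0  0  0  0  0  0  0
 T  0  1  1  1  1  1  1  1  1  1  1  1  1
 A  0  1  1  1  1  1  1  2  2  2  2  2  2
 A  0  1  1  1  1  1  1  2  2  2  2  2  2
 A  0  1  1  1  1  1  1  2  2  2  2  2  2
 C  0  1  1  1  1  1  2  2  2  3  3  3  3
 A  0  1  1  1  1  1  2  3  3  3  3  3  3
 C  0  1  1  1  1  1  2  3  3  4  4  4  4
 T  0  1  1  1  2  2  2  3  3  4  4  4  4
 A  0  1  1  1  2  2  2  3  3  4  4  4  4
 C  0  1  1  1  2  2  3  3  3  4  5  5  5
dp[10][12] = 5. One LCS (by backtracking along matches): TACCC.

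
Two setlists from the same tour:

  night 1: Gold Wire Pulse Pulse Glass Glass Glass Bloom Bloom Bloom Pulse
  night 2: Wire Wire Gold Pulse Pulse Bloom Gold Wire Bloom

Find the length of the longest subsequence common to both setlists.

One common subsequence of length 5: Gold at night 1[1]=night 2[3], then Pulse at night 1[3]=night 2[4], then Pulse at night 1[4]=night 2[5], then Bloom at night 1[8]=night 2[6], then Bloom at night 1[10]=night 2[9], and the DP table's final entry dp[11][9] is also 5, so no common subsequence is longer.

5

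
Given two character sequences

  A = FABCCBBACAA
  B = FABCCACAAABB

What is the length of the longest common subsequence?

9

Taking F at A[1]=B[1]; then A at A[2]=B[2]; then B at A[3]=B[3]; then C at A[4]=B[4]; then C at A[5]=B[5]; then A at A[8]=B[6]; then C at A[9]=B[7]; then A at A[10]=B[9]; then A at A[11]=B[10] gives a common subsequence of length 9, and the DP table's final entry dp[11][12] is also 9, so no common subsequence is longer.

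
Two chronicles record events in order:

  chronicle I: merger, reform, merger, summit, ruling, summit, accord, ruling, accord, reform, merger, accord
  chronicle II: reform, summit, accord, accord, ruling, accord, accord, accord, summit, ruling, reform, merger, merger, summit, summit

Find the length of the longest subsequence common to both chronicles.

7

Match reform (chronicle I #2, chronicle II #1) → summit (chronicle I #4, chronicle II #2) → ruling (chronicle I #5, chronicle II #5) → summit (chronicle I #6, chronicle II #9) → ruling (chronicle I #8, chronicle II #10) → reform (chronicle I #10, chronicle II #11) → merger (chronicle I #11, chronicle II #13) — 7 events in the same relative order in both. Since dp[12][15] = 7, nothing longer is possible.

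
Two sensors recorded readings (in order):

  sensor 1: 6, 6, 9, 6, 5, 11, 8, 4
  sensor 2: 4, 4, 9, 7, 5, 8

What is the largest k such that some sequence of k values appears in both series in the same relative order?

3

Taking 9 (sensor 1 #3, sensor 2 #3), then 5 (sensor 1 #5, sensor 2 #5), then 8 (sensor 1 #7, sensor 2 #6) gives a common subsequence of length 3. dp[8][6] = 3 confirms this is the maximum.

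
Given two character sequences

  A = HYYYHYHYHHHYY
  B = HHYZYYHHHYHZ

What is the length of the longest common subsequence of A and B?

Match H at A[1]=B[2] → Y at A[2]=B[3] → Y at A[3]=B[5] → Y at A[4]=B[6] → H at A[5]=B[8] → H at A[7]=B[9] → Y at A[8]=B[10] → H at A[9]=B[11] — 8 characters in the same relative order in both. dp[13][12] = 8 confirms this is the maximum.

8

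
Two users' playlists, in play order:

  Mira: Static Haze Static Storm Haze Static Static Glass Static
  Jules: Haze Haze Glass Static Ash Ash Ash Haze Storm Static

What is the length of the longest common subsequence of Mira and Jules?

One common subsequence of length 4: Static at Mira[1]=Jules[4] → Haze at Mira[2]=Jules[8] → Storm at Mira[4]=Jules[9] → Static at Mira[9]=Jules[10]. Since dp[9][10] = 4, nothing longer is possible.

4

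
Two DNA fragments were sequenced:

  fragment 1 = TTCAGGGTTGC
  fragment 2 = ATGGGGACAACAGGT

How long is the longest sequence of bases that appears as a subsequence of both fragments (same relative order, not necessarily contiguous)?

Taking T at fragment 1[1]=fragment 2[2] → C at fragment 1[3]=fragment 2[11] → A at fragment 1[4]=fragment 2[12] → G at fragment 1[6]=fragment 2[13] → G at fragment 1[7]=fragment 2[14] → T at fragment 1[9]=fragment 2[15] gives a common subsequence of length 6. The LCS DP gives dp[11][15] = 6, so this is optimal.

6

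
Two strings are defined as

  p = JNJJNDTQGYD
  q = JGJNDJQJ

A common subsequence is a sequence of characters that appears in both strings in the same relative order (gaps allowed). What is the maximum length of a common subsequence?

One common subsequence of length 5: J at p[1]=q[1], then J at p[4]=q[3], then N at p[5]=q[4], then D at p[6]=q[5], then Q at p[8]=q[7]. The LCS DP gives dp[11][8] = 5, so this is optimal.

5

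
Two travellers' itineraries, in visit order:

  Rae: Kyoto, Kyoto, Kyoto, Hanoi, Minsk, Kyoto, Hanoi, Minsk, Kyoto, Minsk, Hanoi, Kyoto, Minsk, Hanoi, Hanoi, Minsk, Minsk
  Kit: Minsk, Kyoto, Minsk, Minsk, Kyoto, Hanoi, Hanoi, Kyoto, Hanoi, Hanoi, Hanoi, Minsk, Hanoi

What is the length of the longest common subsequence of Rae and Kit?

9

One common subsequence of length 9: Kyoto (Rae #1, Kit #2), Kyoto (Rae #3, Kit #5), Hanoi (Rae #4, Kit #6), Hanoi (Rae #7, Kit #7), Kyoto (Rae #9, Kit #8), Hanoi (Rae #11, Kit #9), Hanoi (Rae #14, Kit #10), Hanoi (Rae #15, Kit #11), Minsk (Rae #16, Kit #12). dp[17][13] = 9 confirms this is the maximum.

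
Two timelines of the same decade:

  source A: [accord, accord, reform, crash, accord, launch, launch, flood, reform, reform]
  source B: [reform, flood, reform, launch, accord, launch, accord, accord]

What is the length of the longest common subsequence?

3

One common subsequence of length 3: accord [1,5], accord [2,7], accord [5,8]. The LCS DP gives dp[10][8] = 3, so this is optimal.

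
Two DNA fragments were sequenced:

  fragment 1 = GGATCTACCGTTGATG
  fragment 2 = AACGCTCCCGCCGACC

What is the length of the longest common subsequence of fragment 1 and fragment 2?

8

Match G [1,4] → T [4,6] → C [5,7] → C [8,8] → C [9,9] → G [10,10] → G [13,13] → A [14,14] — 8 bases in the same relative order in both. dp[16][16] = 8 confirms this is the maximum.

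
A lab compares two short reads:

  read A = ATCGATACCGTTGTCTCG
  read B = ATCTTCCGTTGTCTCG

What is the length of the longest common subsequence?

15

Pick A [1,1], T [2,2], C [3,3], T [6,5], C [8,6], C [9,7], G [10,8], T [11,9], T [12,10], G [13,11], T [14,12], C [15,13], T [16,14], C [17,15], G [18,16]; all 15 bases appear in both, in order. The LCS DP gives dp[18][16] = 15, so this is optimal.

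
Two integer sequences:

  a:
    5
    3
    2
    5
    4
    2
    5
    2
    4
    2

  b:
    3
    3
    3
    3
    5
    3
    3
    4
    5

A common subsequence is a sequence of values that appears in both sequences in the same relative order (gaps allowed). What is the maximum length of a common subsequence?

Let dp[i][j] be the LCS length of the first i values of a and the first j values of b. dp[i][j] = dp[i-1][j-1]+1 when the i-th and j-th values match, else max(dp[i-1][j], dp[i][j-1]).
    ·  3  3  3  3  5  3  3  4  5
 ·  0  0  0  0  0  0  0  0  0  0
 5  0  0  0  0  0  1  1  1  1  1
 3  0  1  1  1  1  1  2  2  2  2
 2  0  1  1  1  1  1  2  2  2  2
 5  0  1  1  1  1  2  2  2  2  3
 4  0  1  1  1  1  2  2  2  3  3
 2  0  1  1  1  1  2  2  2  3  3
 5  0  1  1  1  1  2  2  2  3  4
 2  0  1  1  1  1  2  2  2  3  4
 4  0  1  1  1  1  2  2  2  3  4
 2  0  1  1  1  1  2  2  2  3  4
dp[10][9] = 4. One LCS (by backtracking along matches): 5, 3, 4, 5.

4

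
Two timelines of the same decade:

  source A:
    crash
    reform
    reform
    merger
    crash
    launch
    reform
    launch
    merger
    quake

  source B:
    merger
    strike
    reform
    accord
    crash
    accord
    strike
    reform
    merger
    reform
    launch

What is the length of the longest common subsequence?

Taking crash at source A[1]=source B[5], reform at source A[3]=source B[8], merger at source A[4]=source B[9], reform at source A[7]=source B[10], launch at source A[8]=source B[11] gives a common subsequence of length 5. dp[10][11] = 5 confirms this is the maximum.

5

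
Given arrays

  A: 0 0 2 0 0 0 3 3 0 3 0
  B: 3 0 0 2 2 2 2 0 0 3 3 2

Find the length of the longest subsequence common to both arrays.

Let dp[i][j] be the LCS length of the first i values of A and the first j values of B. dp[i][j] = dp[i-1][j-1]+1 when the i-th and j-th values match, else max(dp[i-1][j], dp[i][j-1]).
    ·  3  0  0  2  2  2  2  0  0  3  3  2
 ·  0  0  0  0  0  0  0  0  0  0  0  0  0
 0  0  0  1  1  1  1  1  1  1  1  1  1  1
 0  0  0  1  2  2  2  2  2  2  2  2  2  2
 2  0  0  1  2  3  3  3  3  3  3  3  3  3
 0  0  0  1  2  3  3  3  3  4  4  4  4  4
 0  0  0  1  2  3  3  3  3  4  5  5  5  5
 0  0  0  1  2  3  3  3  3  4  5  5  5  5
 3  0  1  1  2  3  3  3  3  4  5  6  6  6
 3  0  1  1  2  3  3  3  3  4  5  6  7  7
 0  0  1  2  2  3  3  3  3  4  5  6  7  7
 3  0  1  2  2  3  3  3  3  4  5  6  7  7
 0  0  1  2  3  3  3  3  3  4  5  6  7  7
dp[11][12] = 7. One LCS (by backtracking along matches): 0, 0, 2, 0, 0, 3, 3.

7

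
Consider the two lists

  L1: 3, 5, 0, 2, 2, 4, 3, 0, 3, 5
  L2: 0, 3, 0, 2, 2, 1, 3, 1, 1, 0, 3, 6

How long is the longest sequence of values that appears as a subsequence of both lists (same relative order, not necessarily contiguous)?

7

Let dp[i][j] be the LCS length of the first i values of L1 and the first j values of L2. dp[i][j] = dp[i-1][j-1]+1 when the i-th and j-th values match, else max(dp[i-1][j], dp[i][j-1]).
    ·  0  3  0  2  2  1  3  1  1  0  3  6
 ·  0  0  0  0  0  0  0  0  0  0  0  0  0
 3  0  0  1  1  1  1  1  1  1  1  1  1  1
 5  0  0  1  1  1  1  1  1  1  1  1  1  1
 0  0  1  1  2  2  2  2  2  2  2  2  2  2
 2  0  1  1  2  3  3  3  3  3  3  3  3  3
 2  0  1  1  2  3  4  4  4  4  4  4  4  4
 4  0  1  1  2  3  4  4  4  4  4  4  4  4
 3  0  1  2  2  3  4  4  5  5  5  5  5  5
 0  0  1  2  3  3  4  4  5  5  5  6  6  6
 3  0  1  2  3  3  4  4  5  5  5  6  7  7
 5  0  1  2  3  3  4  4  5  5  5  6  7  7
dp[10][12] = 7. One LCS (by backtracking along matches): 3, 0, 2, 2, 3, 0, 3.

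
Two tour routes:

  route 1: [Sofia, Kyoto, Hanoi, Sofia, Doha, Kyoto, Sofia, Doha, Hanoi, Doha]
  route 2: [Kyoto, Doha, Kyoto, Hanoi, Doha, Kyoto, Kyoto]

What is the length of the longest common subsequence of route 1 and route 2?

5

Taking Kyoto [2,1]; then Doha [5,2]; then Kyoto [6,3]; then Hanoi [9,4]; then Doha [10,5] gives a common subsequence of length 5. The LCS DP gives dp[10][7] = 5, so this is optimal.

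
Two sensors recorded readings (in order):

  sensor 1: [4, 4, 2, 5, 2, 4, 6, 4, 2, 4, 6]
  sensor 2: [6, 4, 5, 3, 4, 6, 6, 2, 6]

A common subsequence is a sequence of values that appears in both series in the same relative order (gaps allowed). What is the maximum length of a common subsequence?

Pick 4 (sensor 1 #2, sensor 2 #2); then 5 (sensor 1 #4, sensor 2 #3); then 4 (sensor 1 #6, sensor 2 #5); then 6 (sensor 1 #7, sensor 2 #7); then 2 (sensor 1 #9, sensor 2 #8); then 6 (sensor 1 #11, sensor 2 #9); all 6 values appear in both, in order. dp[11][9] = 6 confirms this is the maximum.

6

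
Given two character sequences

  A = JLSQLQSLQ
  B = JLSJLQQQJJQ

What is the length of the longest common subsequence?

6

Let dp[i][j] be the LCS length of the first i characters of A and the first j characters of B. dp[i][j] = dp[i-1][j-1]+1 when the i-th and j-th characters match, else max(dp[i-1][j], dp[i][j-1]).
    ·  J  L  S  J  L  Q  Q  Q  J  J  Q
 ·  0  0  0  0  0  0  0  0  0  0  0  0
 J  0  1  1  1  1  1  1  1  1  1  1  1
 L  0  1  2  2  2  2  2  2  2  2  2  2
 S  0  1  2  3  3  3  3  3  3  3  3  3
 Q  0  1  2  3  3  3  4  4  4  4  4  4
 L  0  1  2  3  3  4  4  4  4  4  4  4
 Q  0  1  2  3  3  4  5  5  5  5  5  5
 S  0  1  2  3  3  4  5  5  5  5  5  5
 L  0  1  2  3  3  4  5  5  5  5  5  5
 Q  0  1  2  3  3  4  5  6  6  6  6  6
dp[9][11] = 6. One LCS (by backtracking along matches): JLSQQQ.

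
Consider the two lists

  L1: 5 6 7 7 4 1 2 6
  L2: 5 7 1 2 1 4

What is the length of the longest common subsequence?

Let dp[i][j] be the LCS length of the first i values of L1 and the first j values of L2. dp[i][j] = dp[i-1][j-1]+1 when the i-th and j-th values match, else max(dp[i-1][j], dp[i][j-1]).
    ·  5  7  1  2  1  4
 ·  0  0  0  0  0  0  0
 5  0  1  1  1  1  1  1
 6  0  1  1  1  1  1  1
 7  0  1  2  2  2  2  2
 7  0  1  2  2  2  2  2
 4  0  1  2  2  2  2  3
 1  0  1  2  3  3  3  3
 2  0  1  2  3  4  4  4
 6  0  1  2  3  4  4  4
dp[8][6] = 4. One LCS (by backtracking along matches): 5, 7, 1, 2.

4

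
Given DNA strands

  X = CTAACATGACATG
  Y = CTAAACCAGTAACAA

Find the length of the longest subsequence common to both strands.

10

One common subsequence of length 10: C [1,1] → T [2,2] → A [3,4] → A [4,5] → C [5,7] → A [6,8] → T [7,10] → A [9,12] → C [10,13] → A [11,15]. The LCS DP gives dp[13][15] = 10, so this is optimal.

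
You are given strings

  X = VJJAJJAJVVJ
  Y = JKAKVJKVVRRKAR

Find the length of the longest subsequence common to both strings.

5

Taking J (X #2, Y #1), then A (X #4, Y #3), then J (X #5, Y #6), then V (X #9, Y #8), then V (X #10, Y #9) gives a common subsequence of length 5. The LCS DP gives dp[11][14] = 5, so this is optimal.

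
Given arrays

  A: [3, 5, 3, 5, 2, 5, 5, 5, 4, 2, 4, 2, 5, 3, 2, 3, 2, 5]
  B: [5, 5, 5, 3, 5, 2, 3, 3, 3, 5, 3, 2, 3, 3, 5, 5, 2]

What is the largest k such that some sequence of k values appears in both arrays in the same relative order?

10

Taking 5 at A[2]=B[1]; then 5 at A[4]=B[2]; then 5 at A[6]=B[3]; then 5 at A[8]=B[5]; then 2 at A[10]=B[6]; then 5 at A[13]=B[10]; then 3 at A[14]=B[11]; then 2 at A[15]=B[12]; then 3 at A[16]=B[14]; then 2 at A[17]=B[17] gives a common subsequence of length 10, and the DP table's final entry dp[18][17] is also 10, so no common subsequence is longer.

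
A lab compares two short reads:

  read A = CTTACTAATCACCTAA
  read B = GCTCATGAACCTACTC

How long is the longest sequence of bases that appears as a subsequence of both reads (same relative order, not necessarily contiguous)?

10

One common subsequence of length 10: C at read A[1]=read B[2], T at read A[2]=read B[3], A at read A[4]=read B[5], T at read A[6]=read B[6], A at read A[7]=read B[8], A at read A[8]=read B[9], T at read A[9]=read B[12], A at read A[11]=read B[13], C at read A[12]=read B[14], C at read A[13]=read B[16]. Since dp[16][16] = 10, nothing longer is possible.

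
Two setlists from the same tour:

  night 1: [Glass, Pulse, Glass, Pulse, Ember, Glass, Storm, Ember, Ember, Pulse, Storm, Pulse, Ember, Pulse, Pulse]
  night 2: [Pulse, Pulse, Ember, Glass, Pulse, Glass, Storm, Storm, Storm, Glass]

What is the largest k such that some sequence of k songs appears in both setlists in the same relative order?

Pick Pulse (night 1 #2, night 2 #2); then Glass (night 1 #3, night 2 #4); then Pulse (night 1 #4, night 2 #5); then Glass (night 1 #6, night 2 #6); then Storm (night 1 #7, night 2 #8); then Storm (night 1 #11, night 2 #9); all 6 songs appear in both, in order. Since dp[15][10] = 6, nothing longer is possible.

6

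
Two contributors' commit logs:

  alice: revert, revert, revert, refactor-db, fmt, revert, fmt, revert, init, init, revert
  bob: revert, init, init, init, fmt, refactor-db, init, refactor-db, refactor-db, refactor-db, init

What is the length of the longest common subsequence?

Match revert (alice #1, bob #1); then refactor-db (alice #4, bob #6); then init (alice #9, bob #7); then init (alice #10, bob #11) — 4 commits in the same relative order in both, and the DP table's final entry dp[11][11] is also 4, so no common subsequence is longer.

4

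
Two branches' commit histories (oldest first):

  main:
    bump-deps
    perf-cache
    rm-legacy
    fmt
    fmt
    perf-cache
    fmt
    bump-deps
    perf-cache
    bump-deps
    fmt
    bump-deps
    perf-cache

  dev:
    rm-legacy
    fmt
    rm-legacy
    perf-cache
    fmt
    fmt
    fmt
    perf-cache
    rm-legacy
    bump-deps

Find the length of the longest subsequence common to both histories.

6

Pick perf-cache at main[2]=dev[4] → fmt at main[4]=dev[5] → fmt at main[5]=dev[6] → fmt at main[7]=dev[7] → perf-cache at main[9]=dev[8] → bump-deps at main[12]=dev[10]; all 6 commits appear in both, in order. The LCS DP gives dp[13][10] = 6, so this is optimal.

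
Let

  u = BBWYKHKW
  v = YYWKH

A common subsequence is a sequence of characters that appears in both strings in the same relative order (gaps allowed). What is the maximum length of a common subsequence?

Let dp[i][j] be the LCS length of the first i characters of u and the first j characters of v. dp[i][j] = dp[i-1][j-1]+1 when the i-th and j-th characters match, else max(dp[i-1][j], dp[i][j-1]).
    ·  Y  Y  W  K  H
 ·  0  0  0  0  0  0
 B  0  0  0  0  0  0
 B  0  0  0  0  0  0
 W  0  0  0  1  1  1
 Y  0  1  1  1  1  1
 K  0  1  1  1  2  2
 H  0  1  1  1  2  3
 K  0  1  1  1  2  3
 W  0  1  1  2  2  3
dp[8][5] = 3. One LCS (by backtracking along matches): WKH.

3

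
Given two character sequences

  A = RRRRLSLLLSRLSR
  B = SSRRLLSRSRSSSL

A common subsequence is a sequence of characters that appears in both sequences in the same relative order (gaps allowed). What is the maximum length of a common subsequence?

8

One common subsequence of length 8: R [3,3], then R [4,4], then L [8,5], then L [9,6], then S [10,7], then R [11,8], then S [13,9], then R [14,10], and the DP table's final entry dp[14][14] is also 8, so no common subsequence is longer.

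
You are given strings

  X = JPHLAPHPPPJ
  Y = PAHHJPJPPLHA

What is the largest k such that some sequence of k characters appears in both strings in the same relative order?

6

Pick P [2,1], then H [3,3], then H [7,4], then P [8,6], then P [9,8], then P [10,9]; all 6 characters appear in both, in order. The LCS DP gives dp[11][12] = 6, so this is optimal.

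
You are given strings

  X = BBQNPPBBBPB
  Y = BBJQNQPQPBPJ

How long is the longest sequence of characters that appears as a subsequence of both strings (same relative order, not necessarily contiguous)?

8

Let dp[i][j] be the LCS length of the first i characters of X and the first j characters of Y. dp[i][j] = dp[i-1][j-1]+1 when the i-th and j-th characters match, else max(dp[i-1][j], dp[i][j-1]).
    ·  B  B  J  Q  N  Q  P  Q  P  B  P  J
 ·  0  0  0  0  0  0  0  0  0  0  0  0  0
 B  0  1  1  1  1  1  1  1  1  1  1  1  1
 B  0  1  2  2  2  2  2  2  2  2  2  2  2
 Q  0  1  2  2  3  3  3  3  3  3  3  3  3
 N  0  1  2  2  3  4  4  4  4  4  4  4  4
 P  0  1  2  2  3  4  4  5  5  5  5  5  5
 P  0  1  2  2  3  4  4  5  5  6  6  6  6
 B  0  1  2  2  3  4  4  5  5  6  7  7  7
 B  0  1  2  2  3  4  4  5  5  6  7  7  7
 B  0  1  2  2  3  4  4  5  5  6  7  7  7
 P  0  1  2  2  3  4  4  5  5  6  7  8  8
 B  0  1  2  2  3  4  4  5  5  6  7  8  8
dp[11][12] = 8. One LCS (by backtracking along matches): BBQNPPBP.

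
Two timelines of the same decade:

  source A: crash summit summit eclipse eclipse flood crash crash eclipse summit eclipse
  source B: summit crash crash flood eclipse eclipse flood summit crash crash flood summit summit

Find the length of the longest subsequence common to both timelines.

7

One common subsequence of length 7: crash [1,3] → eclipse [4,5] → eclipse [5,6] → flood [6,7] → crash [7,9] → crash [8,10] → summit [10,13]. The LCS DP gives dp[11][13] = 7, so this is optimal.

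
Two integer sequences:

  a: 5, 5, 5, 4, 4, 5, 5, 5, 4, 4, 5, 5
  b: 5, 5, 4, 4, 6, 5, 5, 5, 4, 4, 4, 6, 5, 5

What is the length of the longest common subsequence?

11

One common subsequence of length 11: 5 [2,1]; then 5 [3,2]; then 4 [4,3]; then 4 [5,4]; then 5 [6,6]; then 5 [7,7]; then 5 [8,8]; then 4 [9,10]; then 4 [10,11]; then 5 [11,13]; then 5 [12,14], and the DP table's final entry dp[12][14] is also 11, so no common subsequence is longer.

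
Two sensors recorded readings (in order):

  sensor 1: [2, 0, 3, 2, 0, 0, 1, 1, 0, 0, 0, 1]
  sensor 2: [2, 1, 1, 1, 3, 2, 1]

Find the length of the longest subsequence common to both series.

4

Let dp[i][j] be the LCS length of the first i values of sensor 1 and the first j values of sensor 2. dp[i][j] = dp[i-1][j-1]+1 when the i-th and j-th values match, else max(dp[i-1][j], dp[i][j-1]).
    ·  2  1  1  1  3  2  1
 ·  0  0  0  0  0  0  0  0
 2  0  1  1  1  1  1  1  1
 0  0  1  1  1  1  1  1  1
 3  0  1  1  1  1  2  2  2
 2  0  1  1  1  1  2  3  3
 0  0  1  1  1  1  2  3  3
 0  0  1  1  1  1  2  3  3
 1  0  1  2  2  2  2  3  4
 1  0  1  2  3  3  3  3  4
 0  0  1  2  3  3  3  3  4
 0  0  1  2  3  3  3  3  4
 0  0  1  2  3  3  3  3  4
 1  0  1  2  3  4  4  4  4
dp[12][7] = 4. One LCS (by backtracking along matches): 2, 3, 2, 1.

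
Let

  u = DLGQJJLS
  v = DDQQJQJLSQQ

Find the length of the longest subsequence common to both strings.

One common subsequence of length 6: D at u[1]=v[2] → Q at u[4]=v[4] → J at u[5]=v[5] → J at u[6]=v[7] → L at u[7]=v[8] → S at u[8]=v[9]. dp[8][11] = 6 confirms this is the maximum.

6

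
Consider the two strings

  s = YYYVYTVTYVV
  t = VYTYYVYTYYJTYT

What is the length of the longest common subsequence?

One common subsequence of length 8: Y at s[1]=t[2] → Y at s[2]=t[4] → Y at s[3]=t[5] → V at s[4]=t[6] → Y at s[5]=t[7] → T at s[6]=t[8] → T at s[8]=t[12] → Y at s[9]=t[13]. Since dp[11][14] = 8, nothing longer is possible.

8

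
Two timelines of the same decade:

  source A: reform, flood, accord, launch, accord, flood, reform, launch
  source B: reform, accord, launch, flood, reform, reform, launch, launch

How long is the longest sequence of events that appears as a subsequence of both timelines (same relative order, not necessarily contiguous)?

Match reform (source A #1, source B #1), then accord (source A #3, source B #2), then launch (source A #4, source B #3), then flood (source A #6, source B #4), then reform (source A #7, source B #6), then launch (source A #8, source B #8) — 6 events in the same relative order in both. The LCS DP gives dp[8][8] = 6, so this is optimal.

6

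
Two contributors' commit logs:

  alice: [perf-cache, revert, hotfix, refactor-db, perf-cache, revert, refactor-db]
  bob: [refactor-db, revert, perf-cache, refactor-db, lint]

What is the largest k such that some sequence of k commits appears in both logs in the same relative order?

Taking revert (alice #2, bob #2), perf-cache (alice #5, bob #3), refactor-db (alice #7, bob #4) gives a common subsequence of length 3, and the DP table's final entry dp[7][5] is also 3, so no common subsequence is longer.

3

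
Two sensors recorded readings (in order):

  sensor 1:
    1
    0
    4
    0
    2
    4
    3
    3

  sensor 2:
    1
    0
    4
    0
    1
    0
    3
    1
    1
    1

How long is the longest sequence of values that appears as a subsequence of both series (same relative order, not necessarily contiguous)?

Let dp[i][j] be the LCS length of the first i values of sensor 1 and the first j values of sensor 2. dp[i][j] = dp[i-1][j-1]+1 when the i-th and j-th values match, else max(dp[i-1][j], dp[i][j-1]).
    ·  1  0  4  0  1  0  3  1  1  1
 ·  0  0  0  0  0  0  0  0  0  0  0
 1  0  1  1  1  1  1  1  1  1  1  1
 0  0  1  2  2  2  2  2  2  2  2  2
 4  0  1  2  3  3  3  3  3  3  3  3
 0  0  1  2  3  4  4  4  4  4  4  4
 2  0  1  2  3  4  4  4  4  4  4  4
 4  0  1  2  3  4  4  4  4  4  4  4
 3  0  1  2  3  4  4  4  5  5  5  5
 3  0  1  2  3  4  4  4  5  5  5  5
dp[8][10] = 5. One LCS (by backtracking along matches): 1, 0, 4, 0, 3.

5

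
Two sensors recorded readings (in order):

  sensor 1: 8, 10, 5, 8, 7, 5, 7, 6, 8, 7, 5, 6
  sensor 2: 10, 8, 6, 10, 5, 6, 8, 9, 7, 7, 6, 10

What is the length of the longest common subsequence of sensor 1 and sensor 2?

Match 8 (sensor 1 #1, sensor 2 #2) → 10 (sensor 1 #2, sensor 2 #4) → 5 (sensor 1 #3, sensor 2 #5) → 8 (sensor 1 #4, sensor 2 #7) → 7 (sensor 1 #5, sensor 2 #9) → 7 (sensor 1 #7, sensor 2 #10) → 6 (sensor 1 #8, sensor 2 #11) — 7 values in the same relative order in both. Since dp[12][12] = 7, nothing longer is possible.

7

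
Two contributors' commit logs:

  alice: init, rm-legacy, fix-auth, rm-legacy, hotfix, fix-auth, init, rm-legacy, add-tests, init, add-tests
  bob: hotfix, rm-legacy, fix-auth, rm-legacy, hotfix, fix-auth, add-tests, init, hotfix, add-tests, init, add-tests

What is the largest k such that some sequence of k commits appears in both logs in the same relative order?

9

Match rm-legacy (alice #2, bob #2), fix-auth (alice #3, bob #3), rm-legacy (alice #4, bob #4), hotfix (alice #5, bob #5), fix-auth (alice #6, bob #6), init (alice #7, bob #8), add-tests (alice #9, bob #10), init (alice #10, bob #11), add-tests (alice #11, bob #12) — 9 commits in the same relative order in both. Since dp[11][12] = 9, nothing longer is possible.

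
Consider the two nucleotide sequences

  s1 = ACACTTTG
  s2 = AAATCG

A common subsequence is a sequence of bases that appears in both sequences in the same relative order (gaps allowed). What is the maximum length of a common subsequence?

4

One common subsequence of length 4: A [1,2]; then A [3,3]; then C [4,5]; then G [8,6]. Since dp[8][6] = 4, nothing longer is possible.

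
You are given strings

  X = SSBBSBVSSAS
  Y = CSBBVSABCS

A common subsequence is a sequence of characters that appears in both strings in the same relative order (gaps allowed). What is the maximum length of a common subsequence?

7

Match S at X[2]=Y[2], then B at X[4]=Y[3], then B at X[6]=Y[4], then V at X[7]=Y[5], then S at X[9]=Y[6], then A at X[10]=Y[7], then S at X[11]=Y[10] — 7 characters in the same relative order in both, and the DP table's final entry dp[11][10] is also 7, so no common subsequence is longer.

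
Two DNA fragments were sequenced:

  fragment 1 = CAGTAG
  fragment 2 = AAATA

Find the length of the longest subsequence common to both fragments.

3

Let dp[i][j] be the LCS length of the first i bases of fragment 1 and the first j bases of fragment 2. dp[i][j] = dp[i-1][j-1]+1 when the i-th and j-th bases match, else max(dp[i-1][j], dp[i][j-1]).
    ·  A  A  A  T  A
 ·  0  0  0  0  0  0
 C  0  0  0  0  0  0
 A  0  1  1  1  1  1
 G  0  1  1  1  1  1
 T  0  1  1  1  2  2
 A  0  1  2  2  2  3
 G  0  1  2  2  2  3
dp[6][5] = 3. One LCS (by backtracking along matches): ATA.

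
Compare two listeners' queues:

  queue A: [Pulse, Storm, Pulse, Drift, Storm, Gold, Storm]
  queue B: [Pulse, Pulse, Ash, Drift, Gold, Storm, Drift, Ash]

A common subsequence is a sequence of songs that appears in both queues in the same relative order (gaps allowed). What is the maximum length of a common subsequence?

5

Taking Pulse [1,1]; then Pulse [3,2]; then Drift [4,4]; then Gold [6,5]; then Storm [7,6] gives a common subsequence of length 5. dp[7][8] = 5 confirms this is the maximum.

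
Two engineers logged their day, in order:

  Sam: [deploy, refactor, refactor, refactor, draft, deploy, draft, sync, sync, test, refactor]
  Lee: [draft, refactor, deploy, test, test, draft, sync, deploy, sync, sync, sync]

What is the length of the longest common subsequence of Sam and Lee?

Taking deploy (Sam #1, Lee #3), then draft (Sam #5, Lee #6), then deploy (Sam #6, Lee #8), then sync (Sam #8, Lee #10), then sync (Sam #9, Lee #11) gives a common subsequence of length 5. The LCS DP gives dp[11][11] = 5, so this is optimal.

5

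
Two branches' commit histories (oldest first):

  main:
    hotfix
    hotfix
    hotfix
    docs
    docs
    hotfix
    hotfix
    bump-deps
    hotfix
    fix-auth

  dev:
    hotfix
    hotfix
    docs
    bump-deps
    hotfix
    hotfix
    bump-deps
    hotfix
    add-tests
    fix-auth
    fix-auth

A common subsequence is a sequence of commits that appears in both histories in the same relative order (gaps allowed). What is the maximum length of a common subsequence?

8

One common subsequence of length 8: hotfix at main[2]=dev[1], hotfix at main[3]=dev[2], docs at main[4]=dev[3], hotfix at main[6]=dev[5], hotfix at main[7]=dev[6], bump-deps at main[8]=dev[7], hotfix at main[9]=dev[8], fix-auth at main[10]=dev[11]. Since dp[10][11] = 8, nothing longer is possible.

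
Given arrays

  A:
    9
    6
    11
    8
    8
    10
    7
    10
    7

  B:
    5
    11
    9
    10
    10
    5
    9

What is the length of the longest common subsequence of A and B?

3

Taking 9 [1,3] → 10 [6,4] → 10 [8,5] gives a common subsequence of length 3. dp[9][7] = 3 confirms this is the maximum.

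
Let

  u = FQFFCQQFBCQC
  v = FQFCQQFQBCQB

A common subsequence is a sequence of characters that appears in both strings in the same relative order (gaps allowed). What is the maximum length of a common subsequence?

Let dp[i][j] be the LCS length of the first i characters of u and the first j characters of v. dp[i][j] = dp[i-1][j-1]+1 when the i-th and j-th characters match, else max(dp[i-1][j], dp[i][j-1]).
    ·  F  Q  F  C  Q  Q  F  Q  B  C  Q  B
 ·  0  0  0  0  0  0  0  0  0  0  0  0  0
 F  0  1  1  1  1  1  1  1  1  1  1  1  1
 Q  0  1  2  2  2  2  2  2  2  2  2  2  2
 F  0  1  2  3  3  3  3  3  3  3  3  3  3
 F  0  1  2  3  3  3  3  4  4  4  4  4  4
 C  0  1  2  3  4  4  4  4  4  4  5  5  5
 Q  0  1  2  3  4  5  5  5  5  5  5  6  6
 Q  0  1  2  3  4  5  6  6  6  6  6  6  6
 F  0  1  2  3  4  5  6  7  7  7  7  7  7
 B  0  1  2  3  4  5  6  7  7  8  8  8  8
 C  0  1  2  3  4  5  6  7  7  8  9  9  9
 Q  0  1  2  3  4  5  6  7  8  8  9 10 10
 C  0  1  2  3  4  5  6  7  8  8  9 10 10
dp[12][12] = 10. One LCS (by backtracking along matches): FQFCQQFBCQ.

10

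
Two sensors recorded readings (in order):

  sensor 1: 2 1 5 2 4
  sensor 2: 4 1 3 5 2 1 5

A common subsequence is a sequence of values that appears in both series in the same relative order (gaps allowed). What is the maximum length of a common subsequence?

Let dp[i][j] be the LCS length of the first i values of sensor 1 and the first j values of sensor 2. dp[i][j] = dp[i-1][j-1]+1 when the i-th and j-th values match, else max(dp[i-1][j], dp[i][j-1]).
    ·  4  1  3  5  2  1  5
 ·  0  0  0  0  0  0  0  0
 2  0  0  0  0  0  1  1  1
 1  0  0  1  1  1  1  2  2
 5  0  0  1  1  2  2  2  3
 2  0  0  1  1  2  3  3  3
 4  0  1  1  1  2  3  3  3
dp[5][7] = 3. One LCS (by backtracking along matches): 2, 1, 5.

3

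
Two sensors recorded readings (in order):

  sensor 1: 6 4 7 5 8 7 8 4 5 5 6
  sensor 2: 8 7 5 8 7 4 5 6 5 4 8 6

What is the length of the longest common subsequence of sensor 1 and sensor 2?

8

Let dp[i][j] be the LCS length of the first i values of sensor 1 and the first j values of sensor 2. dp[i][j] = dp[i-1][j-1]+1 when the i-th and j-th values match, else max(dp[i-1][j], dp[i][j-1]).
    ·  8  7  5  8  7  4  5  6  5  4  8  6
 ·  0  0  0  0  0  0  0  0  0  0  0  0  0
 6  0  0  0  0  0  0  0  0  1  1  1  1  1
 4  0  0  0  0  0  0  1  1  1  1  2  2  2
 7  0  0  1  1  1  1  1  1  1  1  2  2  2
 5  0  0  1  2  2  2  2  2  2  2  2  2  2
 8  0  1  1  2  3  3  3  3  3  3  3  3  3
 7  0  1  2  2  3  4  4  4  4  4  4  4  4
 8  0  1  2  2  3  4  4  4  4  4  4  5  5
 4  0  1  2  2  3  4  5  5  5  5  5  5  5
 5  0  1  2  3  3  4  5  6  6  6  6  6  6
 5  0  1  2  3  3  4  5  6  6  7  7  7  7
 6  0  1  2  3  3  4  5  6  7  7  7  7  8
dp[11][12] = 8. One LCS (by backtracking along matches): 7, 5, 8, 7, 4, 5, 5, 6.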